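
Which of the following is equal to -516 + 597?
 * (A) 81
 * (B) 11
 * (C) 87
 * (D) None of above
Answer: A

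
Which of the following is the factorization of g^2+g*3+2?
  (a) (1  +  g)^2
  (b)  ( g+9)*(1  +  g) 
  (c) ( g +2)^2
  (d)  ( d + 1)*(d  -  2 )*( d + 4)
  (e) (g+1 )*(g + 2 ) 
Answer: e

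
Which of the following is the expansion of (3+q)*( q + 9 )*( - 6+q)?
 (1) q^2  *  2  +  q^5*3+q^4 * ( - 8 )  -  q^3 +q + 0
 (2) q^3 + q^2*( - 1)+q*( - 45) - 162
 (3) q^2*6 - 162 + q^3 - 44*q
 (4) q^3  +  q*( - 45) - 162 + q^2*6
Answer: 4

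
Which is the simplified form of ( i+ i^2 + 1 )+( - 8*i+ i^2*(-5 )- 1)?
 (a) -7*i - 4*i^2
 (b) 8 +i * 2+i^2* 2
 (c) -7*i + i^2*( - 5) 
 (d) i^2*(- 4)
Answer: a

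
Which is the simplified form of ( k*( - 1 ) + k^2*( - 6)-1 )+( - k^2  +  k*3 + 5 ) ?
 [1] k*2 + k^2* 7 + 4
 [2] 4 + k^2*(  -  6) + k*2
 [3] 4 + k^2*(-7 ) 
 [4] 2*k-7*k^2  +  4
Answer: 4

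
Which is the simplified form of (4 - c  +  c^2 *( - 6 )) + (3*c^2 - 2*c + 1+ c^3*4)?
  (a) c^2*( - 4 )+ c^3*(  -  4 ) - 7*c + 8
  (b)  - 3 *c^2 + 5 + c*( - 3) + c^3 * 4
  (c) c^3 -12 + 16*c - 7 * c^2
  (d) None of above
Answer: b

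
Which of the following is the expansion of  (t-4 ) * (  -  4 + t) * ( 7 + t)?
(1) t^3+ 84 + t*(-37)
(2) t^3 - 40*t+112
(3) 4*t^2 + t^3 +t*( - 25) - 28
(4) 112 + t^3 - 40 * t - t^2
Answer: 4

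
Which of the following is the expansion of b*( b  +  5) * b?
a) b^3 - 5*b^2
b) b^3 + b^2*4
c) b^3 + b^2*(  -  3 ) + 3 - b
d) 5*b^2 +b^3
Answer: d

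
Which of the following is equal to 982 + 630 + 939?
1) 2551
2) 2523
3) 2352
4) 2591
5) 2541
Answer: 1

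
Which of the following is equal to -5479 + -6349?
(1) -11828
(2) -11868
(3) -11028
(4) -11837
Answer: 1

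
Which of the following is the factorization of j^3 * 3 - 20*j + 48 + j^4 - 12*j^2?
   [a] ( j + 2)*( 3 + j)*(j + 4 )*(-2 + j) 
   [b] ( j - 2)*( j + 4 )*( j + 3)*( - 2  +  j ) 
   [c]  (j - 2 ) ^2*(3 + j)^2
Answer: b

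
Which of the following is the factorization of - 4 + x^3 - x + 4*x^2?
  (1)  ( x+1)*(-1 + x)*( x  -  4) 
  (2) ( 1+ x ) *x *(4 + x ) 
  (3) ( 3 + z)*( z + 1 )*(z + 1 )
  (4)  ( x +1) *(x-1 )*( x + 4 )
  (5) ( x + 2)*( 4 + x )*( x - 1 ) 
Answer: 4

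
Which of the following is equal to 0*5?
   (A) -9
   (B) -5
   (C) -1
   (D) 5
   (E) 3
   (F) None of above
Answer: F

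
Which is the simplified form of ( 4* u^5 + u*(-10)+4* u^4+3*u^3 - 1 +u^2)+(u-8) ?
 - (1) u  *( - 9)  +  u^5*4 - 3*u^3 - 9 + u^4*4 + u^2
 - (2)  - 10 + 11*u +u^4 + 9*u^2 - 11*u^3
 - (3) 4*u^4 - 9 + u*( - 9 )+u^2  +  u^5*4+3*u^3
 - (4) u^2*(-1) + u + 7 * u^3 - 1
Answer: 3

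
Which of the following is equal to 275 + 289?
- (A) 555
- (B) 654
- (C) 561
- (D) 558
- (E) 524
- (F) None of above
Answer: F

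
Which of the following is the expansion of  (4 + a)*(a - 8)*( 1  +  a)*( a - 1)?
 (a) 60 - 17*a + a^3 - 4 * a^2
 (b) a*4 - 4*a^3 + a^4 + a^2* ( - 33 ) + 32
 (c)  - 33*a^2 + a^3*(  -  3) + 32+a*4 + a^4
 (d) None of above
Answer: b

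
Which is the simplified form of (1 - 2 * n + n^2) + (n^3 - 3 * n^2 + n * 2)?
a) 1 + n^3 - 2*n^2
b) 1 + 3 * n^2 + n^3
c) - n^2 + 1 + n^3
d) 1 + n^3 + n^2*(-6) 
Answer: a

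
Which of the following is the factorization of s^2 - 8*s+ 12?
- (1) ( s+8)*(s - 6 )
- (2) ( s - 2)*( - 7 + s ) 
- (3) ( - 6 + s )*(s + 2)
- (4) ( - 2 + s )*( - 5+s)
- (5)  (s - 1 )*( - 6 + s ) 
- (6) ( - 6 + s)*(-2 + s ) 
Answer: 6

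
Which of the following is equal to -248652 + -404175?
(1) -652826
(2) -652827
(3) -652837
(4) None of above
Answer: 2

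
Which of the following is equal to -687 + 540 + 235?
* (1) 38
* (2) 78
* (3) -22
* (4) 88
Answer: 4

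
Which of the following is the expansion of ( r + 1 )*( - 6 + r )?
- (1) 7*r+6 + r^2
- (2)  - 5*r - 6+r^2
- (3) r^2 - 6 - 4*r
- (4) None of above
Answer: 2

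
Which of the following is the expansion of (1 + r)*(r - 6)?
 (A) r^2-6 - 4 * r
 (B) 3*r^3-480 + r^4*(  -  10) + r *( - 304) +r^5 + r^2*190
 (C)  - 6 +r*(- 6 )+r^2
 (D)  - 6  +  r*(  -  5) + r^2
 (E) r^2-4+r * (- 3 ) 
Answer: D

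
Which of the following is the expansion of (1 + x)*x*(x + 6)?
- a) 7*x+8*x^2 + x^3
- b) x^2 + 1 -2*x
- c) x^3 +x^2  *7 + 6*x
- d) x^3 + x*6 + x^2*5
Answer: c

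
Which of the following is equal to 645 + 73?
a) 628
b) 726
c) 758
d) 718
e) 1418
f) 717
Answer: d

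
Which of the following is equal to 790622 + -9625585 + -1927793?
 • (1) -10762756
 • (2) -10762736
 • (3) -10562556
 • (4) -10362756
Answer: 1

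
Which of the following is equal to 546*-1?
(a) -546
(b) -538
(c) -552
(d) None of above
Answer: a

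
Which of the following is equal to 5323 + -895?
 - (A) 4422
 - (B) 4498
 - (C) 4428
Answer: C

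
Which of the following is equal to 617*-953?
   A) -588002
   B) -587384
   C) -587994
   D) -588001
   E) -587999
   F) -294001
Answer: D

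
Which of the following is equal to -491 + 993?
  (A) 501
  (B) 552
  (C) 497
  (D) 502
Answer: D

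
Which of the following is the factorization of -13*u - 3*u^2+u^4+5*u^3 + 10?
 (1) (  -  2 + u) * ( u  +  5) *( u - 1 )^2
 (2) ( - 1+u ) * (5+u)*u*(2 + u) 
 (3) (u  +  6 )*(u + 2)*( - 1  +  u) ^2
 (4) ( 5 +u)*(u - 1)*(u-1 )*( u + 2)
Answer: 4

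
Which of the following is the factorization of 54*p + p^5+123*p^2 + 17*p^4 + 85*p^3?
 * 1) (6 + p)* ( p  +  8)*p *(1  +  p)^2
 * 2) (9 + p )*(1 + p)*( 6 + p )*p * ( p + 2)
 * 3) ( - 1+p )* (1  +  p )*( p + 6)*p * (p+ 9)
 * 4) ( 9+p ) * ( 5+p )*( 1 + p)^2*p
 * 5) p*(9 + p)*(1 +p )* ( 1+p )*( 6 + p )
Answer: 5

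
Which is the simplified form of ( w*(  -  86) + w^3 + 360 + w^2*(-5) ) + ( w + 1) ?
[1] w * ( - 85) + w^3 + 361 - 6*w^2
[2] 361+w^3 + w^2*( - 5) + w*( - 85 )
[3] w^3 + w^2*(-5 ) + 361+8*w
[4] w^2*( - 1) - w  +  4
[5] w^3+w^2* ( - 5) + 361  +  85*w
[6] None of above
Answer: 2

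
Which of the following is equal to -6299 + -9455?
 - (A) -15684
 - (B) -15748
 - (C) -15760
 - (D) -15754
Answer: D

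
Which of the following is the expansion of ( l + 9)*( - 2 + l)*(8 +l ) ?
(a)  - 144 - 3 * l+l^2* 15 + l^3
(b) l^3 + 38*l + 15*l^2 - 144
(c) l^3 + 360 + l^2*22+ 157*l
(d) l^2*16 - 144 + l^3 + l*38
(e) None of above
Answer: b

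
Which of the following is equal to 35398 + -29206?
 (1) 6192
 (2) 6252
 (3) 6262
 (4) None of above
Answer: 1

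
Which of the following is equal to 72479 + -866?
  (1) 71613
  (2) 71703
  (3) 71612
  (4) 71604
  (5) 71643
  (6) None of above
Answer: 1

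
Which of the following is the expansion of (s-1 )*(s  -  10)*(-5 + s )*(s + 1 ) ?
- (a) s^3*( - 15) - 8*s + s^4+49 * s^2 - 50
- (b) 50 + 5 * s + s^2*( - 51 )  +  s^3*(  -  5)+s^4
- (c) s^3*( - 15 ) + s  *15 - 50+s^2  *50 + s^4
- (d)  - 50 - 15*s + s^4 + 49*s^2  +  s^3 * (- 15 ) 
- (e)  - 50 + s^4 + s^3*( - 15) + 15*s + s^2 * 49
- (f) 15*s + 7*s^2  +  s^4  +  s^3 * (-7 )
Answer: e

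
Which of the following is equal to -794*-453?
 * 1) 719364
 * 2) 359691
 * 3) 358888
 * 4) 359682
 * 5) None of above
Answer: 4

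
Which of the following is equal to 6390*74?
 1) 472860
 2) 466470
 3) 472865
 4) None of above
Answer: 1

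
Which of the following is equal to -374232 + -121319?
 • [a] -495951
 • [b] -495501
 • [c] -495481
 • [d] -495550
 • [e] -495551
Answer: e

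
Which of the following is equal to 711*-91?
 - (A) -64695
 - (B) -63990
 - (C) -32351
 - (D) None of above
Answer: D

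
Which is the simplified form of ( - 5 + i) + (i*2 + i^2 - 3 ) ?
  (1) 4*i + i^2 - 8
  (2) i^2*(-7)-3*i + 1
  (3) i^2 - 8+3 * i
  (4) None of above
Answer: 3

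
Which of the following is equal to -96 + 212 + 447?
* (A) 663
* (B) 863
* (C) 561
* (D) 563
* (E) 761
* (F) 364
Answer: D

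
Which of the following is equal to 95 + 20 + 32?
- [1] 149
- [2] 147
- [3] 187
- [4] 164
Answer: 2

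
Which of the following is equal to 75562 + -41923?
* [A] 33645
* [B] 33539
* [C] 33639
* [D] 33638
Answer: C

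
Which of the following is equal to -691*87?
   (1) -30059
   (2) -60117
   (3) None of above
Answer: 2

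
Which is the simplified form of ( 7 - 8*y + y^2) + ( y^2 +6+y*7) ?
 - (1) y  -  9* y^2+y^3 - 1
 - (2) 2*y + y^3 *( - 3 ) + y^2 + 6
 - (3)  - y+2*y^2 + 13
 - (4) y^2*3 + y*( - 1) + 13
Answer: 3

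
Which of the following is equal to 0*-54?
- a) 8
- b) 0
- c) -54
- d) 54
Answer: b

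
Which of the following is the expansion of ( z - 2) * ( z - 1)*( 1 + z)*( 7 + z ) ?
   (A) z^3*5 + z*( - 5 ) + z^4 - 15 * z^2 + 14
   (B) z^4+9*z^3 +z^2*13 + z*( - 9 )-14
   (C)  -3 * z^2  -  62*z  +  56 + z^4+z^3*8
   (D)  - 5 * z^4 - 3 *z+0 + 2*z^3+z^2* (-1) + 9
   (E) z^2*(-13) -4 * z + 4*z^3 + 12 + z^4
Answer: A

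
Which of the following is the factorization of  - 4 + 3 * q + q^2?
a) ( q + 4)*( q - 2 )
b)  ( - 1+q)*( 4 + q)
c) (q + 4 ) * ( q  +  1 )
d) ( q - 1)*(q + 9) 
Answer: b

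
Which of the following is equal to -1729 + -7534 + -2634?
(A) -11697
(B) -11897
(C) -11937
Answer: B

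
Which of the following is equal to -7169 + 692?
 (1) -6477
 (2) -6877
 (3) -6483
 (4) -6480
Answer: 1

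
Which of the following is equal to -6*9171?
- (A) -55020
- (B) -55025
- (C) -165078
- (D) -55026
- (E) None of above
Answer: D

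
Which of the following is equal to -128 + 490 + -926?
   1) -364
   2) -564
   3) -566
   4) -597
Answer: 2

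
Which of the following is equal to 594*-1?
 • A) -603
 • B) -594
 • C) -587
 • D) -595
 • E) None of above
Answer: B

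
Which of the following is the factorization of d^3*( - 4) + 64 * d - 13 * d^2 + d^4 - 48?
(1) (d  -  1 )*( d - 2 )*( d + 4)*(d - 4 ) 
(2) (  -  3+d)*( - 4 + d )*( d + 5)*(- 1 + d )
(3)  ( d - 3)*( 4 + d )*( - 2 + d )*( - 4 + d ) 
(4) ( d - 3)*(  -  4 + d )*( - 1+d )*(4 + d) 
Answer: 4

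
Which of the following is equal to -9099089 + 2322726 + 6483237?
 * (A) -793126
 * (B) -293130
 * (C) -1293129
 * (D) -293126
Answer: D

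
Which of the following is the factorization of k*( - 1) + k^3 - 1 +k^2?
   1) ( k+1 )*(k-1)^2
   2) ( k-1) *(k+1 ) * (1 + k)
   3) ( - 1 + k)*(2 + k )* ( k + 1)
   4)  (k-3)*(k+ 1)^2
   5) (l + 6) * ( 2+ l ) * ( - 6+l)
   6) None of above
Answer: 2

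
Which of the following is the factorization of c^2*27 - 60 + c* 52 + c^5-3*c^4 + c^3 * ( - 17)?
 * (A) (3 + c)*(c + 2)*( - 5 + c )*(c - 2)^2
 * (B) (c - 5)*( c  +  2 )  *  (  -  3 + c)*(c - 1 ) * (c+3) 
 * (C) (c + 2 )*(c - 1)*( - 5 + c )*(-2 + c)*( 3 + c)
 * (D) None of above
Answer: C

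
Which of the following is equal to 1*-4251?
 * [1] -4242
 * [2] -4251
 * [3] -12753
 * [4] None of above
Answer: 2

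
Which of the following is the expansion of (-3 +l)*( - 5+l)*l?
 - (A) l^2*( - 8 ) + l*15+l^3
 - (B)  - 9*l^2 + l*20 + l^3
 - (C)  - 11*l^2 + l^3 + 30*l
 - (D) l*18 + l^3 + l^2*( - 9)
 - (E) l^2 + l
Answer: A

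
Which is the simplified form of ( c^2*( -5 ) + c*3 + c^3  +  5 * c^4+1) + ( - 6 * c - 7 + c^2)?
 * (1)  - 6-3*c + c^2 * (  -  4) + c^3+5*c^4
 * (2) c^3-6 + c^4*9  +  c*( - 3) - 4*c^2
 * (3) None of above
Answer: 1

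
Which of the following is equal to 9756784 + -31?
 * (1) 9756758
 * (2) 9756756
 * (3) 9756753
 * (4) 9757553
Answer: 3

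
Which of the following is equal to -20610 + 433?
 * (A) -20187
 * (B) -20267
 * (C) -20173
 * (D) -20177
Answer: D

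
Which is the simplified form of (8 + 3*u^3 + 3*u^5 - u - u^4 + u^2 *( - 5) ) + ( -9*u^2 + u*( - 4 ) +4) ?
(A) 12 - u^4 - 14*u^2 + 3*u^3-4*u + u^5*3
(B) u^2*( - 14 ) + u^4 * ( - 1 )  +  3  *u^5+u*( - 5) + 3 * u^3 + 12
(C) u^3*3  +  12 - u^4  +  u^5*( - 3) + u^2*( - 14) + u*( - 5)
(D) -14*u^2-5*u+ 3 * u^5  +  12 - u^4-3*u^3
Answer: B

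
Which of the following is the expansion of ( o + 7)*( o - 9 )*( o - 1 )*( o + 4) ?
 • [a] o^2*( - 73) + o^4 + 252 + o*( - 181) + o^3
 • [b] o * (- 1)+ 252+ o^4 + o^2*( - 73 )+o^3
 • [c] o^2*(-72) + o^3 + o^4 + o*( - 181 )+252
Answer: a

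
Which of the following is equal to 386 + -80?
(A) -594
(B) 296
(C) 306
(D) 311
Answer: C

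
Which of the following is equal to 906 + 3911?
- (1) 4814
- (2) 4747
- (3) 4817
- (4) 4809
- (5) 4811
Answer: 3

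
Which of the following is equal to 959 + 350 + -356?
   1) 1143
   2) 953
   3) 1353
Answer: 2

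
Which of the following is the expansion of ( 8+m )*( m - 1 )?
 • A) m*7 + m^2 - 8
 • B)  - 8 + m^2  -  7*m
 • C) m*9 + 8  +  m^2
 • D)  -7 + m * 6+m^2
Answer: A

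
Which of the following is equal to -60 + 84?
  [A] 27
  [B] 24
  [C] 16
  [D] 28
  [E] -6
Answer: B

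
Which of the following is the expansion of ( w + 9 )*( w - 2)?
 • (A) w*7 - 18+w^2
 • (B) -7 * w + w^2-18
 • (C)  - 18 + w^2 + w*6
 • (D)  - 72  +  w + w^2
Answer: A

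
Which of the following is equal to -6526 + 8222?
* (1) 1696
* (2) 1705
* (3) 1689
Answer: 1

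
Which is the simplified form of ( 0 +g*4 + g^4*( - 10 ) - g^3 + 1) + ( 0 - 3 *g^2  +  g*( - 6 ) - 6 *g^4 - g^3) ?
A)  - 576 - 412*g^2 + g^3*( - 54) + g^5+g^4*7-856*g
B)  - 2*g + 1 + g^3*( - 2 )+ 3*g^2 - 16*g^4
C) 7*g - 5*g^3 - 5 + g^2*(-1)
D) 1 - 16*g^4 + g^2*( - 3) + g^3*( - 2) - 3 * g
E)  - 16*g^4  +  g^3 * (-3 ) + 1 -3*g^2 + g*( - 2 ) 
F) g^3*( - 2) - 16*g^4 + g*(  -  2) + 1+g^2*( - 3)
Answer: F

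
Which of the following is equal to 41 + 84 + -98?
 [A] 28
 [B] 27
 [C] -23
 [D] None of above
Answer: B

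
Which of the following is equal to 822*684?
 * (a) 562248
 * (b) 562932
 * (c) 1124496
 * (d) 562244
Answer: a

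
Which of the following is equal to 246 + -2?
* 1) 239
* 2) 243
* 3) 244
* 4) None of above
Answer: 3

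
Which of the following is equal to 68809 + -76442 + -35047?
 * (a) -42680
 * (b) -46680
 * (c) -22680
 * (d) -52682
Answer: a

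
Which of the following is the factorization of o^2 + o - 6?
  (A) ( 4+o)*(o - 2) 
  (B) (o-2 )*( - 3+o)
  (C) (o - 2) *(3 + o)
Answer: C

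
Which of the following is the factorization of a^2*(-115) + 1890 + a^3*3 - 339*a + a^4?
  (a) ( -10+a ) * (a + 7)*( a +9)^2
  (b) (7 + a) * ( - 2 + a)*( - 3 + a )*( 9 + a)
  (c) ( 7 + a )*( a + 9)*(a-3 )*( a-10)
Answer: c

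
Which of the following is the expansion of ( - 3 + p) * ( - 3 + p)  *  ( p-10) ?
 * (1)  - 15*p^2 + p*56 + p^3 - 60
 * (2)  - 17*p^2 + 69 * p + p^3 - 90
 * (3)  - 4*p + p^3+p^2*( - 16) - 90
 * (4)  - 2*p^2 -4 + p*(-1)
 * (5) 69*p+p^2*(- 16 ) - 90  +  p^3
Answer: 5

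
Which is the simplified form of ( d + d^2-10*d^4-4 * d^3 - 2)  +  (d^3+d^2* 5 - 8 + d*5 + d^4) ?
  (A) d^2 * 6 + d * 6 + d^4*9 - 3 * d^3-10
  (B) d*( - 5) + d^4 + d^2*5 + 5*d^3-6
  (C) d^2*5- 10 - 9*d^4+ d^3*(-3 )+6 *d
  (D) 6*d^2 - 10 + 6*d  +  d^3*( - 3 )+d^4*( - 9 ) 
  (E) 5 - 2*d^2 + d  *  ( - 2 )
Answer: D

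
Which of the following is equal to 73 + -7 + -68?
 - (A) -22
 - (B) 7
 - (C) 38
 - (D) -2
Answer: D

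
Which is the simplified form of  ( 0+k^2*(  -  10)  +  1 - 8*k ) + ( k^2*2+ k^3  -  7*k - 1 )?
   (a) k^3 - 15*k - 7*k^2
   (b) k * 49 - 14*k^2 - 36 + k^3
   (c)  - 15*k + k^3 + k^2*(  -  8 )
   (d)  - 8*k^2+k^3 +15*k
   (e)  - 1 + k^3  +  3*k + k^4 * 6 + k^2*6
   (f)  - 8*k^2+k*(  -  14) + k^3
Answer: c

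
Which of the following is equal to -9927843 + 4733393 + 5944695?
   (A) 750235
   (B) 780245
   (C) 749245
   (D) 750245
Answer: D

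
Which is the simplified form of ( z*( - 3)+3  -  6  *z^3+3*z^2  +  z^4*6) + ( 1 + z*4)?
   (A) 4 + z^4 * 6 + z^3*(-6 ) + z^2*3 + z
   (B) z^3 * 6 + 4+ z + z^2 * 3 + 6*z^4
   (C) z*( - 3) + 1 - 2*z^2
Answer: A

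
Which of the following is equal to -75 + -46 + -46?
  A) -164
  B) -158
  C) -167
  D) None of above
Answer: C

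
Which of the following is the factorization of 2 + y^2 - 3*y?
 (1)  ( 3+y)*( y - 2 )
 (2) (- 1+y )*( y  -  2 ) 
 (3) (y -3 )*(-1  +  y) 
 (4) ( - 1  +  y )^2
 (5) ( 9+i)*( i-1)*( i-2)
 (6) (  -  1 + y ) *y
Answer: 2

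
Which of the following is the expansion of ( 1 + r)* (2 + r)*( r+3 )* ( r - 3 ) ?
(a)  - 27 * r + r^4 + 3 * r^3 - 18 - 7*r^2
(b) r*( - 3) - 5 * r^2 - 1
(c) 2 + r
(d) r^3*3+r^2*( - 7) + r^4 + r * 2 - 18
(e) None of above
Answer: a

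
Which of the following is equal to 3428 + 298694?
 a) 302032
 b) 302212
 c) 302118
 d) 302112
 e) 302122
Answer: e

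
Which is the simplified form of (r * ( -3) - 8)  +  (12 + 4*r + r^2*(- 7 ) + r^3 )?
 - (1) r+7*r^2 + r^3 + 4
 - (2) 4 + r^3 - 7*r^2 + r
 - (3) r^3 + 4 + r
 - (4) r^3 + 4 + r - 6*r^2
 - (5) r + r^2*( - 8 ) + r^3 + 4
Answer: 2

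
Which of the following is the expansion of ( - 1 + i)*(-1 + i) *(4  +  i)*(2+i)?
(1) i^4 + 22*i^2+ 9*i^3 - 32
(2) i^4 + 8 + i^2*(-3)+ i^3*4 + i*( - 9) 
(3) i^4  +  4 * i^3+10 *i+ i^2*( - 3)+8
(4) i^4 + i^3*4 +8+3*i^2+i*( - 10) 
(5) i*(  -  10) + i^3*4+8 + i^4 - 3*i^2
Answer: 5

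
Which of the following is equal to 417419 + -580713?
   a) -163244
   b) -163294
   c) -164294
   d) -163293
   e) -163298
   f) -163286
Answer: b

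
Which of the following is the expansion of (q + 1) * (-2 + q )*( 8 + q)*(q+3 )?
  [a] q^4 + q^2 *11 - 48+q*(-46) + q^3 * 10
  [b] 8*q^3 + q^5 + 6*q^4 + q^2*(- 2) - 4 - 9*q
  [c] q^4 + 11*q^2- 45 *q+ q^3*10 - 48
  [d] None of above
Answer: a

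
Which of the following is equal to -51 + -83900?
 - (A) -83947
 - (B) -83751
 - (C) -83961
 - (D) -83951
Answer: D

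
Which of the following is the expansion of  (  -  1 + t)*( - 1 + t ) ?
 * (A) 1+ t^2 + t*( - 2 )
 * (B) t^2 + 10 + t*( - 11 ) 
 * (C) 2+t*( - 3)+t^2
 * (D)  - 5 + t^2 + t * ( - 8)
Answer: A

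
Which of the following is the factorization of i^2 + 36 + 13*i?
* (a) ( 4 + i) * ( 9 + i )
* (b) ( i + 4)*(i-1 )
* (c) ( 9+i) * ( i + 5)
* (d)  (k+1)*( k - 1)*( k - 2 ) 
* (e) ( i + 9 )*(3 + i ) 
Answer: a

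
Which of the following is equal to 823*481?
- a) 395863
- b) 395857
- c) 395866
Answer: a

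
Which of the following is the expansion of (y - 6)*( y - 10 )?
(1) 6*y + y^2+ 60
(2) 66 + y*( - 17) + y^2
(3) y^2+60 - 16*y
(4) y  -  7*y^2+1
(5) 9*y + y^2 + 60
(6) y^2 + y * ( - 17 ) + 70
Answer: 3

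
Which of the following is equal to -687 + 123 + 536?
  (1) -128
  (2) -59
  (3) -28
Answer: 3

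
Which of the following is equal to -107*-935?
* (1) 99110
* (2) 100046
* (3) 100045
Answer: 3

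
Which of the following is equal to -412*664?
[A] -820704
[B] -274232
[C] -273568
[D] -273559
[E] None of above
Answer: C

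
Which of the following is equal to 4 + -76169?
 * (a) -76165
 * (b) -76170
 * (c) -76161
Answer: a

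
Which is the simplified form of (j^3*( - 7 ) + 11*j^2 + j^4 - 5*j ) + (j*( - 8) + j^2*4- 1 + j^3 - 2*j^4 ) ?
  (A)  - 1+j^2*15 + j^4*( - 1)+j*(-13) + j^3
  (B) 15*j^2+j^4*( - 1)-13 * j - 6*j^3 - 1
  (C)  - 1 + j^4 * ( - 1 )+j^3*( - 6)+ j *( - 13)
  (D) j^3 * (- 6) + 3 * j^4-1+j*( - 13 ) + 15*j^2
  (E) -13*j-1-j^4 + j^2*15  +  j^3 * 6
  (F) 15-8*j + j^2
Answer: B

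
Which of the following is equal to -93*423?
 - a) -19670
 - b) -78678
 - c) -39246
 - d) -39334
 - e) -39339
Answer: e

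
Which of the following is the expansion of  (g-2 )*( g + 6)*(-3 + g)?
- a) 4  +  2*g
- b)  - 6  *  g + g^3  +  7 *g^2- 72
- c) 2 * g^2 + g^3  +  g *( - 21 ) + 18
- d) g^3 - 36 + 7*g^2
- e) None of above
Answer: e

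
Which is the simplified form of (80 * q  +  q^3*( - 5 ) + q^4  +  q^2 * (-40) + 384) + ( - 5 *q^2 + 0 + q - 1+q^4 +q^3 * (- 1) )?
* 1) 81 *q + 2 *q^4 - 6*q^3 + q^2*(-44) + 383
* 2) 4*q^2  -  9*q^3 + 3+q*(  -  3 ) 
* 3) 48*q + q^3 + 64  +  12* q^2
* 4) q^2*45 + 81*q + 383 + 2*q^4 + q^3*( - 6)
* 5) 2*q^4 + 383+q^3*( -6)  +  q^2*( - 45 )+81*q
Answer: 5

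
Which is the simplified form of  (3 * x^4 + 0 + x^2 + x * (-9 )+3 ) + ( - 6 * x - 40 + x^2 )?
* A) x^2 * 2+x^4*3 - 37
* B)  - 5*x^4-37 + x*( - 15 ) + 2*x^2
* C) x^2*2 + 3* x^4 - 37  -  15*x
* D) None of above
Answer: C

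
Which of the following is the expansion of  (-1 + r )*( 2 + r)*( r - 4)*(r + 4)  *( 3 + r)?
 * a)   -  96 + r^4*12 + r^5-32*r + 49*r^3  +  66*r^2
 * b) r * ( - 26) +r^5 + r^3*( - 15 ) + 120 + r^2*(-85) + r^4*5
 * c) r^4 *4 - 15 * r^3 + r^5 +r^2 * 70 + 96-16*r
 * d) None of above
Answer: d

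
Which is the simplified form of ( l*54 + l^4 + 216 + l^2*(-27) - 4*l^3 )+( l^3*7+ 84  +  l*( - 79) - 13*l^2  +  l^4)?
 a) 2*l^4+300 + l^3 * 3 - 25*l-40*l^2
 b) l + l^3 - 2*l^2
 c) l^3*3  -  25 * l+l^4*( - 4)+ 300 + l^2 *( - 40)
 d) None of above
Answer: a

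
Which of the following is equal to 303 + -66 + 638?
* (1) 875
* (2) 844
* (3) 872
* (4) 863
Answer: 1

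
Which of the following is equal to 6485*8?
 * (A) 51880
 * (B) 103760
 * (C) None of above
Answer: A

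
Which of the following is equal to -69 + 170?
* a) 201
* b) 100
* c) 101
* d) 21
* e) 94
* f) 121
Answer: c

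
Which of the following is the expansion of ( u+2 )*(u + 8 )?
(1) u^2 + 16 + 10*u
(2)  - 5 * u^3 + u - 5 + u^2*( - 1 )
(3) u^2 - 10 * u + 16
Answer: 1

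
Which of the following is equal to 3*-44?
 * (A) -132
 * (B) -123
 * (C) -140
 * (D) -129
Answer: A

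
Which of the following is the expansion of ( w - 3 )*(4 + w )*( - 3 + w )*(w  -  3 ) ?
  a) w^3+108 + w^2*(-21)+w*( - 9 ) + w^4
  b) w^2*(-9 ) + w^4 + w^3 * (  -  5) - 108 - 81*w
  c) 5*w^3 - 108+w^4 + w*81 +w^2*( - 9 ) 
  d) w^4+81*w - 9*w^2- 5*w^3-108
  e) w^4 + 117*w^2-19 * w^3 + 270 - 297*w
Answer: d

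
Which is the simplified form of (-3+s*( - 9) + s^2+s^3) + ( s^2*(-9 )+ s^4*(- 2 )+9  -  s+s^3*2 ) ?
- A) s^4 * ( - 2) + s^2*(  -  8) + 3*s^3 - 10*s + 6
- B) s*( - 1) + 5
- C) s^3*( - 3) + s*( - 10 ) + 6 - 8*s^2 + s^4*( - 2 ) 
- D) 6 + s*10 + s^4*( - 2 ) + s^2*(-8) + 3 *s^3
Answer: A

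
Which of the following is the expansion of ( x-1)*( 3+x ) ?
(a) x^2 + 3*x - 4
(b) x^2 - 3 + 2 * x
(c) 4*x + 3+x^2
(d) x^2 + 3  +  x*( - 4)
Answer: b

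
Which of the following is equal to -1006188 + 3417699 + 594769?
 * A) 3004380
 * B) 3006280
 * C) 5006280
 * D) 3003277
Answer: B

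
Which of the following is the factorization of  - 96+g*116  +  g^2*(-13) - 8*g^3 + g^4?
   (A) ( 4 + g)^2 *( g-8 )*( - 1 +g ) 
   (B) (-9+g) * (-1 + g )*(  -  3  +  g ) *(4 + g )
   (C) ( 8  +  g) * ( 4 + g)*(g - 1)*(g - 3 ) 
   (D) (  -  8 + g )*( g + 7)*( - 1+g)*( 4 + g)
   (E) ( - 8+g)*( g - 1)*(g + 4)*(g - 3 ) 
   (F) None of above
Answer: E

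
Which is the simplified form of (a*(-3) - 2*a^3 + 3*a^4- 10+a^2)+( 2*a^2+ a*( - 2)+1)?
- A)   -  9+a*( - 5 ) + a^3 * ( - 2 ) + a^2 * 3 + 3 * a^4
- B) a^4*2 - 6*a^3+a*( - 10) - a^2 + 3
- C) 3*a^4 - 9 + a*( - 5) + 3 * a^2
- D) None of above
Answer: A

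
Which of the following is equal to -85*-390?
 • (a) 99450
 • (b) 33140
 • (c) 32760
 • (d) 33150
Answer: d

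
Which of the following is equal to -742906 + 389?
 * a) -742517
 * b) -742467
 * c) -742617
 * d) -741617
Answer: a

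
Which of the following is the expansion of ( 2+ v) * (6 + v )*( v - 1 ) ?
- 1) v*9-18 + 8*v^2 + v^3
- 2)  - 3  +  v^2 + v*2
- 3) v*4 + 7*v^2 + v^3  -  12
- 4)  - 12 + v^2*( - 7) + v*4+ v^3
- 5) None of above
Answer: 3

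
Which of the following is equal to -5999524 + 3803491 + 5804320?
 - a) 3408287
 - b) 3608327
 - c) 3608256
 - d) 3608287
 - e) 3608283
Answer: d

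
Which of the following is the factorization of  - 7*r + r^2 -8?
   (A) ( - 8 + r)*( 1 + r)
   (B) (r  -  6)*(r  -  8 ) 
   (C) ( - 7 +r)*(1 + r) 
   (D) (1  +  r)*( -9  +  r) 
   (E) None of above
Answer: A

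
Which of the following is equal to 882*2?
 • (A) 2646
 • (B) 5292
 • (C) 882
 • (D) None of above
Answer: D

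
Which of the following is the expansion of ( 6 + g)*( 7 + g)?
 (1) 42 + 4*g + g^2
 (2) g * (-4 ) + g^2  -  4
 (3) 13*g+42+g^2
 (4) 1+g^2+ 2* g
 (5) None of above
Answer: 3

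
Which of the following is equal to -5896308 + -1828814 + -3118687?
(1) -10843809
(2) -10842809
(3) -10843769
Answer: 1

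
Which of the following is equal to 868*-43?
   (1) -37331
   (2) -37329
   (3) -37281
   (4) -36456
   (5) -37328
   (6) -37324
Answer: 6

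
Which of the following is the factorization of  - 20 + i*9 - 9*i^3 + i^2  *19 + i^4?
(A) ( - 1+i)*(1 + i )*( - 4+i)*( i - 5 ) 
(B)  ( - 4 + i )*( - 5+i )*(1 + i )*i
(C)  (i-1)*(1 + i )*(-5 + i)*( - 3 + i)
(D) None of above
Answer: A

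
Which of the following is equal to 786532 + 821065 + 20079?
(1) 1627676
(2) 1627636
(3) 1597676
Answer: 1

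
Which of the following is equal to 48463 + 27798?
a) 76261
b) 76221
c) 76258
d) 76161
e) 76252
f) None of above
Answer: a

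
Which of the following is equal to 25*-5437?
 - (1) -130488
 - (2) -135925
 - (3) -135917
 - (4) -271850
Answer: 2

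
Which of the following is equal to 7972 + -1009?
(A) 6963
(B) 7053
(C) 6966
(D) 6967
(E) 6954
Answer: A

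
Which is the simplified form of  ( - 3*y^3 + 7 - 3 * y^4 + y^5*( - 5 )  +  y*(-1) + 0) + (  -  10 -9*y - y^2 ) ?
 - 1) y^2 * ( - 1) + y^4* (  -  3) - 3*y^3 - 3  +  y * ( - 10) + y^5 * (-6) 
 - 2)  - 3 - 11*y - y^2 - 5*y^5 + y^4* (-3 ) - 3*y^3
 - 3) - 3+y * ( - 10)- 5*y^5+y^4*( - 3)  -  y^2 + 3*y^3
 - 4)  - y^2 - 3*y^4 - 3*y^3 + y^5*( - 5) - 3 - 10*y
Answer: 4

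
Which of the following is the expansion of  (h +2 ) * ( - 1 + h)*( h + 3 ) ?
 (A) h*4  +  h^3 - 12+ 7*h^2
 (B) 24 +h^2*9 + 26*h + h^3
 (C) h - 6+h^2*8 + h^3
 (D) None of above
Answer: D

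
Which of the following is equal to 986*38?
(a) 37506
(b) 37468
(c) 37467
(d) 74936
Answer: b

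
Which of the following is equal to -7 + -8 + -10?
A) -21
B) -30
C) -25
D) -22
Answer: C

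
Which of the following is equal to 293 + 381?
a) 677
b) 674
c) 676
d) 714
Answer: b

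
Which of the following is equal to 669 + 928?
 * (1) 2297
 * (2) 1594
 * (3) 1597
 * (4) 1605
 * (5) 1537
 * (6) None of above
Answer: 3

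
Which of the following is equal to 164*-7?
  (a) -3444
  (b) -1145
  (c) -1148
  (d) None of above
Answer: c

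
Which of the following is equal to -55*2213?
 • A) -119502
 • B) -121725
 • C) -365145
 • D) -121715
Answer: D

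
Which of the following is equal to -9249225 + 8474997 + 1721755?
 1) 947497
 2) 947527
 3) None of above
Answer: 2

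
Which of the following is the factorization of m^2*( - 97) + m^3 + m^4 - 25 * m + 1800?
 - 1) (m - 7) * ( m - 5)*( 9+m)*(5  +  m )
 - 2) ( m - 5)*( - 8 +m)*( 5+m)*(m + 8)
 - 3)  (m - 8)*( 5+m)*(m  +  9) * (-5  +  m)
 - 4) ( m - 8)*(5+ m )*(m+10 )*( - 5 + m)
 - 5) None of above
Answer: 3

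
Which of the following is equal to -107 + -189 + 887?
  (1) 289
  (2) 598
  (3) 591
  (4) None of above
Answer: 3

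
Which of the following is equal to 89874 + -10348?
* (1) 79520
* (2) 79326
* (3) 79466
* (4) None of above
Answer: 4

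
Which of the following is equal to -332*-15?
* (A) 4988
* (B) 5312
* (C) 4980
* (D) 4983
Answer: C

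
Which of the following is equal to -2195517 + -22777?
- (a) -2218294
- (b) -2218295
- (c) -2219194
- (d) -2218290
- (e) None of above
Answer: a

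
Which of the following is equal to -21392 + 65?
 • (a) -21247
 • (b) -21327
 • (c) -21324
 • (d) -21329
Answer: b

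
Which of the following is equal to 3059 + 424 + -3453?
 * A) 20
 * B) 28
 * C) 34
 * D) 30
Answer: D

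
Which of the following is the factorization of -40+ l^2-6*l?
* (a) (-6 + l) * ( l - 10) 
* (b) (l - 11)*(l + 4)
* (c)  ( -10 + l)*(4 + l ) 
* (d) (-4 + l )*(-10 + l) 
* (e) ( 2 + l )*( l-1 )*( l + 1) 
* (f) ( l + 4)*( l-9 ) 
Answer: c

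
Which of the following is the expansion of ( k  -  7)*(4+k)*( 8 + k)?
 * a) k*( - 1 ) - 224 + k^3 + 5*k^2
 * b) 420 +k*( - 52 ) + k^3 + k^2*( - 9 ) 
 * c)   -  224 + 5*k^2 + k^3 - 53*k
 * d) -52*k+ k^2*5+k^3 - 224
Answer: d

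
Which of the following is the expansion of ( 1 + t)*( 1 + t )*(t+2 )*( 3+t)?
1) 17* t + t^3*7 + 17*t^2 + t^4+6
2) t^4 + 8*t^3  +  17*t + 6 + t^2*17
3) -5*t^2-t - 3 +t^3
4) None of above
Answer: 1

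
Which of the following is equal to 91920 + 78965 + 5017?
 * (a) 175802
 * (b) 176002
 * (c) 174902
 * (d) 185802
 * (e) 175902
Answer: e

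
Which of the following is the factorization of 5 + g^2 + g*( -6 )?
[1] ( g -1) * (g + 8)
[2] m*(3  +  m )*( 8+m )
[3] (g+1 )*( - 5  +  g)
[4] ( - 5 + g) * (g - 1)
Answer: 4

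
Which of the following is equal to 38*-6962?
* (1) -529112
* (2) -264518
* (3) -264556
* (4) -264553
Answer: 3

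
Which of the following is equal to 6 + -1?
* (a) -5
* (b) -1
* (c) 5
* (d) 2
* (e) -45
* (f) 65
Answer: c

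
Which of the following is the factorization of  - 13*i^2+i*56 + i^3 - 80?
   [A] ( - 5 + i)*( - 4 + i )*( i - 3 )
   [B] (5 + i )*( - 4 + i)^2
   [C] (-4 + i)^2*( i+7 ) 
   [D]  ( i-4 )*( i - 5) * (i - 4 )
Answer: D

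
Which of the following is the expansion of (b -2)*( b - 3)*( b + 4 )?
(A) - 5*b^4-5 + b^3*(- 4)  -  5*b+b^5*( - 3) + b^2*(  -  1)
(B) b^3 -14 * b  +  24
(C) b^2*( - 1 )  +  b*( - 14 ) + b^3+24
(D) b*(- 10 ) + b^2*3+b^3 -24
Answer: C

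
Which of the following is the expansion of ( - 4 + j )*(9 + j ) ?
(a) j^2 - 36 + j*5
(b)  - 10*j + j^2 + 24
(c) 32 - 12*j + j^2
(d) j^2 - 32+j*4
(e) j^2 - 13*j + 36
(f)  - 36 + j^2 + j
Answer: a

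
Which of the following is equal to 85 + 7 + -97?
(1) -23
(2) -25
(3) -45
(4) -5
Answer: 4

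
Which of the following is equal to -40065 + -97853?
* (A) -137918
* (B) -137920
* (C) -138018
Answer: A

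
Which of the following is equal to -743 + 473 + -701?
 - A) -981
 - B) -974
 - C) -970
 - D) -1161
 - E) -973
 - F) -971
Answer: F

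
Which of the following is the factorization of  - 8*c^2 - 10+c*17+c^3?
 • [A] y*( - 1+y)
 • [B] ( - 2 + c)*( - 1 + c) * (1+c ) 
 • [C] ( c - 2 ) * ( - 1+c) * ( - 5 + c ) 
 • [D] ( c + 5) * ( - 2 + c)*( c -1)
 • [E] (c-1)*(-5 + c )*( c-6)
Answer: C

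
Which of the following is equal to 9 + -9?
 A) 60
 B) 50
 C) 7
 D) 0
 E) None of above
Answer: D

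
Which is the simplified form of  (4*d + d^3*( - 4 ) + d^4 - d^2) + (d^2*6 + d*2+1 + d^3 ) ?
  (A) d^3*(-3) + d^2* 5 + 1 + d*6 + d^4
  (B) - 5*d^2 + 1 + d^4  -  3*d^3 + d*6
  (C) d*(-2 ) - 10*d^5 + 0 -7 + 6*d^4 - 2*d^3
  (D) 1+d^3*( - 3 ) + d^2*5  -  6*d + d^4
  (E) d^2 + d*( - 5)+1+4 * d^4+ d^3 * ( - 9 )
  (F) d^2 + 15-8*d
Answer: A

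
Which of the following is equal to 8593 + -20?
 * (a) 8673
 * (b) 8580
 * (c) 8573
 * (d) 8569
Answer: c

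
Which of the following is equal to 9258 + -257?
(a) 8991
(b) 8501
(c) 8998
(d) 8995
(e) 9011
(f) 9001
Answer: f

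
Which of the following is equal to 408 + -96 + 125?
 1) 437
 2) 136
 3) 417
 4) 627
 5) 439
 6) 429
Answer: 1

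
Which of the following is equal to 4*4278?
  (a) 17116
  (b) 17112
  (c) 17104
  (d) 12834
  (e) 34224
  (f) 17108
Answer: b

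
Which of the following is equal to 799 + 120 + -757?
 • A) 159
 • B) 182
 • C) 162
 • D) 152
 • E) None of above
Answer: C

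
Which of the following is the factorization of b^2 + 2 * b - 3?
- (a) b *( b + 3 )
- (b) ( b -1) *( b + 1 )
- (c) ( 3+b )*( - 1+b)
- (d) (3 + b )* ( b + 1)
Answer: c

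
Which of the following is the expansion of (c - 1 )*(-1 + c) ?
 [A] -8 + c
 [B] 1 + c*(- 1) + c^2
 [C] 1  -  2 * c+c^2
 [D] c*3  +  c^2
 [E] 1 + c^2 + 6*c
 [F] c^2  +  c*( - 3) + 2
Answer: C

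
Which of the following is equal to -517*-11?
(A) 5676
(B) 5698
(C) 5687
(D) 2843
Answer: C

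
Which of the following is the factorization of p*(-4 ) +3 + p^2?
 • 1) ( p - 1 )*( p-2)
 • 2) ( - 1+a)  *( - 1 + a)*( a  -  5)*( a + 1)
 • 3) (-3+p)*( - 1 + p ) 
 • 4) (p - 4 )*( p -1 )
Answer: 3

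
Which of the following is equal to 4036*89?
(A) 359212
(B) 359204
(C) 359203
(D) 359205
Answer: B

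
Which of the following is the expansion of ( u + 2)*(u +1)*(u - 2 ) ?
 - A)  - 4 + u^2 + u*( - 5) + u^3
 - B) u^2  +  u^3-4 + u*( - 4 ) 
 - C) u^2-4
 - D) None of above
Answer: B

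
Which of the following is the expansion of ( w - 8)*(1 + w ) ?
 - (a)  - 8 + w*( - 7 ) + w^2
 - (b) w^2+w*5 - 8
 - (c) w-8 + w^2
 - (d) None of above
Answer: a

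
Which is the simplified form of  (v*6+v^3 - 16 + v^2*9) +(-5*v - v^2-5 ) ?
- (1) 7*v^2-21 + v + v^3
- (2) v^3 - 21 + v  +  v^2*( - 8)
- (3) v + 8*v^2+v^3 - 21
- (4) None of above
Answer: 3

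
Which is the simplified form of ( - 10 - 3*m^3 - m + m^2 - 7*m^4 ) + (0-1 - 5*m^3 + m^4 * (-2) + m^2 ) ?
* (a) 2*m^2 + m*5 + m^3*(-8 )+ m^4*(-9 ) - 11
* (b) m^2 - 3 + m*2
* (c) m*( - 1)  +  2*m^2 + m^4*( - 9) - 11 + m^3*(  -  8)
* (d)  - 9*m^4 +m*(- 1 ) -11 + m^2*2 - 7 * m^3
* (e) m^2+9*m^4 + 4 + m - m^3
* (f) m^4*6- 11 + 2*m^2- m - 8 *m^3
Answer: c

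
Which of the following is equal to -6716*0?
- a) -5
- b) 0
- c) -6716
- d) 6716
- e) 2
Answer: b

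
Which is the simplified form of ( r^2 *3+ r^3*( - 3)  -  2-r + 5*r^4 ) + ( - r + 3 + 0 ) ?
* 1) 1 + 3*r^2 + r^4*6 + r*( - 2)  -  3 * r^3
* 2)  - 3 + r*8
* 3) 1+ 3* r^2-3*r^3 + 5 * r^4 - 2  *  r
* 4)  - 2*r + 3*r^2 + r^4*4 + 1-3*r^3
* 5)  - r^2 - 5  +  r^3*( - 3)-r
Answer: 3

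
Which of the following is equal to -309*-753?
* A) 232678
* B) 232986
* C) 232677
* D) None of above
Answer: C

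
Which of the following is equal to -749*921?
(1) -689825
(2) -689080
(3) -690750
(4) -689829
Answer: 4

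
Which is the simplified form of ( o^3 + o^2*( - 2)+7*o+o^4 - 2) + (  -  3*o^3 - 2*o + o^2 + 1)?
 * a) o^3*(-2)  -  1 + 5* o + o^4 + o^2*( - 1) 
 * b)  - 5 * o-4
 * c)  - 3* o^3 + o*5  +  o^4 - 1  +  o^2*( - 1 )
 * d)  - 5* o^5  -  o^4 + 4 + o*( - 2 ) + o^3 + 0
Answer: a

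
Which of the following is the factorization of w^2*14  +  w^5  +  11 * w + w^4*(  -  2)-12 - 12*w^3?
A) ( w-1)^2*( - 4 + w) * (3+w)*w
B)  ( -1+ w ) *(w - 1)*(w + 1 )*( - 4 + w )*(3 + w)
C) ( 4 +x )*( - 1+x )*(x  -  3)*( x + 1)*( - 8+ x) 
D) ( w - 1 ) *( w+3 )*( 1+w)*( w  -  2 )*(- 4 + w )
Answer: B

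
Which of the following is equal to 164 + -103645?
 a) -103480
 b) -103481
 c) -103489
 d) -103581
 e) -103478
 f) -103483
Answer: b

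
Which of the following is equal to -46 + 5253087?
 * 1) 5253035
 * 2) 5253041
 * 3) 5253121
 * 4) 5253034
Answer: 2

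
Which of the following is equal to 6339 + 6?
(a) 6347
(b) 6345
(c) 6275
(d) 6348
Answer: b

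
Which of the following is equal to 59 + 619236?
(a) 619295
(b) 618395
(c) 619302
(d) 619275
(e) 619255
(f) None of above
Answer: a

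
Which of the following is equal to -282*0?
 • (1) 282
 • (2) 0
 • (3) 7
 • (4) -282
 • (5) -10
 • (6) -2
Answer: 2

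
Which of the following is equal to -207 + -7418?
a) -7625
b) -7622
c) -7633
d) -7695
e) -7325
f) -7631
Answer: a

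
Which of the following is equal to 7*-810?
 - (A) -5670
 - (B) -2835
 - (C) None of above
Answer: A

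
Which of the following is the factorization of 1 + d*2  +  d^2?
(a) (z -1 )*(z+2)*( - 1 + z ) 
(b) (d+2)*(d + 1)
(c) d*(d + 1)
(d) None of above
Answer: d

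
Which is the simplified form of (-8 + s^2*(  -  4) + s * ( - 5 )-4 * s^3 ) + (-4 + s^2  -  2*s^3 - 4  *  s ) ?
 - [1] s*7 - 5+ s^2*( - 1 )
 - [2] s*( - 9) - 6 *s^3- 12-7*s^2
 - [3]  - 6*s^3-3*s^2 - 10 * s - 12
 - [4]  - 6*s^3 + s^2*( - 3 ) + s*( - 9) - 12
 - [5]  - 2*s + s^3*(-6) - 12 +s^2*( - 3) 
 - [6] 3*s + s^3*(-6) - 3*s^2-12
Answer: 4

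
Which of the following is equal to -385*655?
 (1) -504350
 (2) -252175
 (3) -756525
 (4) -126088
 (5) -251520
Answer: 2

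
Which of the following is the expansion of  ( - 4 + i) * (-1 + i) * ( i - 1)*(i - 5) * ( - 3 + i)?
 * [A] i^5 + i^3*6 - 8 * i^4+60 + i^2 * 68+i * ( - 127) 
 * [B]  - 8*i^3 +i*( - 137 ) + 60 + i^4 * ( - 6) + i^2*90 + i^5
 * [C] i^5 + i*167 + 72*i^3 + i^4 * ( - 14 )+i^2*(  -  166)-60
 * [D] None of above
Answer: C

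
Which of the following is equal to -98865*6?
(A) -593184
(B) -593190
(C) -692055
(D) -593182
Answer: B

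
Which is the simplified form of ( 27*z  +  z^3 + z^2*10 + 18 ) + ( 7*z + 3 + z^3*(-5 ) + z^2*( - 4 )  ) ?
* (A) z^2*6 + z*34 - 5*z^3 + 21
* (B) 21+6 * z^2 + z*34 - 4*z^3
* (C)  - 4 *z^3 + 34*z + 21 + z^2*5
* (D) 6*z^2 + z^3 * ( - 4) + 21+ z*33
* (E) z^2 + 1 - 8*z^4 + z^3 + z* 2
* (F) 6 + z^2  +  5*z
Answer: B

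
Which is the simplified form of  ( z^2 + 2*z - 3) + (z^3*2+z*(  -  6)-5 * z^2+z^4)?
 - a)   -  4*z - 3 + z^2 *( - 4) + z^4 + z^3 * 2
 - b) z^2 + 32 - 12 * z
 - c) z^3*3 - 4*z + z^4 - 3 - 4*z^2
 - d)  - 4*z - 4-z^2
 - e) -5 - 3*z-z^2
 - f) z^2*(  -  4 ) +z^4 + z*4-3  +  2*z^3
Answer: a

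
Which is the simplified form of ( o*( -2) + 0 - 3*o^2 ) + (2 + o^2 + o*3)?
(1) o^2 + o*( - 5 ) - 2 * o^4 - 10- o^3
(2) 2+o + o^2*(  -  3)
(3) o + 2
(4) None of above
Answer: 4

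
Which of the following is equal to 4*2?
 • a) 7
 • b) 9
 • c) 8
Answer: c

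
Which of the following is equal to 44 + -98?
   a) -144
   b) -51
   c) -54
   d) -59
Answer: c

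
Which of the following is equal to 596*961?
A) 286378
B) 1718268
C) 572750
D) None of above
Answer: D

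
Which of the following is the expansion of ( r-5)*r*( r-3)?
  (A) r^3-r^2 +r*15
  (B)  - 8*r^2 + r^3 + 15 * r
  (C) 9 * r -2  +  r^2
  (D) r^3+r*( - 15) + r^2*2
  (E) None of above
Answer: B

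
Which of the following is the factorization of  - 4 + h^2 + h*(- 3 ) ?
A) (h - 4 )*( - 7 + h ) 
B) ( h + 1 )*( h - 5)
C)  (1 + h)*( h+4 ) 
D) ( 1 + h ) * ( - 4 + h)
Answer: D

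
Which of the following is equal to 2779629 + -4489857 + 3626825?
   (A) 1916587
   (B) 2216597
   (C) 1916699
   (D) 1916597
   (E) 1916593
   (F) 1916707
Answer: D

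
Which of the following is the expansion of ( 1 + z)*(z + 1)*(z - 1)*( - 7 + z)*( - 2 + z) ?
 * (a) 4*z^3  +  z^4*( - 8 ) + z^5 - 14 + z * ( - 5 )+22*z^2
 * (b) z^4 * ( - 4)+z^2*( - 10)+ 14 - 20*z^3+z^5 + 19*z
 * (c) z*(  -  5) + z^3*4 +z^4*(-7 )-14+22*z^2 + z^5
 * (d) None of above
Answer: a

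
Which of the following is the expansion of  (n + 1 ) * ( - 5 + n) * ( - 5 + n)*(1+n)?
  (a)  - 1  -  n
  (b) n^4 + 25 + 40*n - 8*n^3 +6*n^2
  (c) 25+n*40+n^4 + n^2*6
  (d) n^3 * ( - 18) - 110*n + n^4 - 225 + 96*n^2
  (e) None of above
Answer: b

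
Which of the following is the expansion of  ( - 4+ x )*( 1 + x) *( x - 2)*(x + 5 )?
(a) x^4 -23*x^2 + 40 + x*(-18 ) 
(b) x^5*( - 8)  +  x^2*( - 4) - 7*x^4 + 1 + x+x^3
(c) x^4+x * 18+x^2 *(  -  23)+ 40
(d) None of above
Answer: c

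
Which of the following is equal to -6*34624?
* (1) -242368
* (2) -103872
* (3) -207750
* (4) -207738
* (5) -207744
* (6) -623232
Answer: 5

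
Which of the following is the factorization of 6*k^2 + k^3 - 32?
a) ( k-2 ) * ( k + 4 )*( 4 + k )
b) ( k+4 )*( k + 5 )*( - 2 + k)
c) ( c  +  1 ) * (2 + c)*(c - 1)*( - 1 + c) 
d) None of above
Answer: a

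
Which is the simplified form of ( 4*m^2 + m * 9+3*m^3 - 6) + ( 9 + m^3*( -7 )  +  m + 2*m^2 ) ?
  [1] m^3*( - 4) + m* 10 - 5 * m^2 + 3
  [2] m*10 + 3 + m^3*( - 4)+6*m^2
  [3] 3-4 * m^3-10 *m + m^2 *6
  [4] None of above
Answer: 2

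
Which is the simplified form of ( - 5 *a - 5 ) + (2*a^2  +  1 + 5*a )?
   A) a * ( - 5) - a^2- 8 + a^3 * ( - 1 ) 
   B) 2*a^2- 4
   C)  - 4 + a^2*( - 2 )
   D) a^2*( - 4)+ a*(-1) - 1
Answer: B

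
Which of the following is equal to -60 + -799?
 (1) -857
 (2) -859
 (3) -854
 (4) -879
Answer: 2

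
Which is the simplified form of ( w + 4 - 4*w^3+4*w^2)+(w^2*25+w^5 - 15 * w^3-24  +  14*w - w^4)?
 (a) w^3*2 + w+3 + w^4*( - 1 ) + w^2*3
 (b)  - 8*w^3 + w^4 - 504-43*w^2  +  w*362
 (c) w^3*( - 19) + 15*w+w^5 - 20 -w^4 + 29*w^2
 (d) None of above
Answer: c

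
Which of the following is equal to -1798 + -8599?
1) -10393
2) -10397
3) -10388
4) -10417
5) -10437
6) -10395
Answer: 2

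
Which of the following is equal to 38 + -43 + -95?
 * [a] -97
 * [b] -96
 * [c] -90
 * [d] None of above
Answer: d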